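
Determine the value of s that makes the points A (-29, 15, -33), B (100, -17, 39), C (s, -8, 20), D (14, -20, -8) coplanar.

66

Coplanarity ⇔ det[AB; AC; AD] = 0.
Expanding, this is linear in s: (-1720)s + (113520) = 0.
So s = 66.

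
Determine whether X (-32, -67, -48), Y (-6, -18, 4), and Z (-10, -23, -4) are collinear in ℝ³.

No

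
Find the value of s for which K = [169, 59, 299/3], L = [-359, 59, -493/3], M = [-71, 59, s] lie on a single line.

Collinearity requires KL × KM = 0; each component is linear in s.
The y-component gives (528)s + (10736) = 0, so s = -61/3.
The remaining components then also vanish.

-61/3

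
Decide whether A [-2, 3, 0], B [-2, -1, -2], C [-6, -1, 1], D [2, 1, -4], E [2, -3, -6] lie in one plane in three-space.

Yes

The plane through A, B, C has normal n = AB × AC = (-12, 8, -16) and equation n·P = 48.
Checking the remaining points: n·D = 48, n·E = 48.
All equal 48, so all 5 points lie in one plane.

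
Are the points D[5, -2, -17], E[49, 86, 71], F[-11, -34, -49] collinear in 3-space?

Yes

DE = (44, 88, 88), DF = (-16, -32, -32).
DE × DF = (0, 0, 0).
The cross product vanishes, so the three points are collinear.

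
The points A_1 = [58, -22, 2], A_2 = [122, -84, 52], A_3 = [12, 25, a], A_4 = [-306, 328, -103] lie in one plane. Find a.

-401/2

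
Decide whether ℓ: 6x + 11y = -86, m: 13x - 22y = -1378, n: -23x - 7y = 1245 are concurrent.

No

Intersecting ℓ and m: solving the 2×2 system gives (x, y) = (-62, 26).
Substitute into n: (-23)(-62) + (-7)(26) = 1244.
But n requires 1245 ≠ 1244, so the three lines have no common point.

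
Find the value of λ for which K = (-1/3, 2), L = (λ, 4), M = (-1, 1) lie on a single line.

1

Collinearity: (L − K) must be parallel to (M − K) = (-2/3, -1).
Cross-multiplying the components: (λ − (-1/3))·(-1) = (2)·(-2/3).
Solving gives λ = 1.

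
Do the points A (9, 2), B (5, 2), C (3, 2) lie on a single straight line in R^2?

AB = (-4, 0), AC = (-6, 0).
Twice the signed area of △ABC is (-4)(0) − (0)(-6) = 0.
The triangle is degenerate (zero area), so the points are collinear.

Yes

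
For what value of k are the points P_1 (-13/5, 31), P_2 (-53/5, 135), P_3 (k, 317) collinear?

The three points are collinear iff det[P_1P_2; P_1P_3] = 0.
This determinant is linear in k: (-104)k + (-12792/5) = 0, so k = -123/5.

-123/5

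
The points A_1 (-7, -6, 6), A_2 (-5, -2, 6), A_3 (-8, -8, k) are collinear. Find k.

Direction A_1A_2 = (2, 4, 0). From the x-coordinate of A_3, the parameter along the line is τ = (-8 − (-7))/2 = -1/2.
Then k = 6 + (-1/2)·(0) = 6.

6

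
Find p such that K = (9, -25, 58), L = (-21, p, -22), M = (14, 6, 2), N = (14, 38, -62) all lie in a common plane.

-3

The points are coplanar iff KL · (KM × KN) = 0.
Expanding, this is linear in p: (320)p + (960) = 0.
So p = -3.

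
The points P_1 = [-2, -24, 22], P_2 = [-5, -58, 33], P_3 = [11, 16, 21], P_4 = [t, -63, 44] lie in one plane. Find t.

2

Normal to plane P_1P_2P_3: n = (-406, 140, 322); plane equation n·P = 4536.
Requiring n·P_4 = 4536: (-406)t + (5348) = 4536.
So t = 2.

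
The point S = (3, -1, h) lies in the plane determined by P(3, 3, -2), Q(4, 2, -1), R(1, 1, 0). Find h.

2

The plane through P, Q, R has equation −4y − 4z = -4.
Substituting S: (-4)h + (4) = -4, so h = 2.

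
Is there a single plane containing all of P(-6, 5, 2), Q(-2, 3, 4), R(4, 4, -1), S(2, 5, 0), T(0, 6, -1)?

No

The plane through P, Q, R has normal n = PQ × PR = (8, 32, 16) and equation n·X = 144.
Checking the remaining points: n·S = 176, n·T = 176.
Since n·S = 176 ≠ 144, S is off the plane and the points are not all coplanar.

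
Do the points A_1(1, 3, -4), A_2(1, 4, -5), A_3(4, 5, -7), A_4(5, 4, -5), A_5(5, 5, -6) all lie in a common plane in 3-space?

The plane through A_1, A_2, A_3 has normal n = A_1A_2 × A_1A_3 = (-1, -3, -3) and equation n·P = 2.
Checking the remaining points: n·A_4 = -2, n·A_5 = -2.
Since n·A_4 = -2 ≠ 2, A_4 is off the plane and the points are not all coplanar.

No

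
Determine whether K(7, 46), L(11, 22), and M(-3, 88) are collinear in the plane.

KL = (4, -24), KM = (-10, 42).
If collinear, KM would be a scalar multiple of KL. But (4)·(42) ≠ (-24)·(-10) (difference -72), so they are not parallel; the points are not collinear.

No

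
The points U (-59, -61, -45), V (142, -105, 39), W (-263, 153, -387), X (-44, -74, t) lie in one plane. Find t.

Coplanarity ⇔ det[UV; UW; UX] = 0.
Expanding, this is linear in t: (34038)t + (816912) = 0.
So t = -24.

-24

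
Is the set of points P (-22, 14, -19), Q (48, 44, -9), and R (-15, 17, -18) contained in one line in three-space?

PQ = (70, 30, 10), PR = (7, 3, 1).
Each component of PR is 1/10 times the corresponding component of PQ, so PR = 1/10·PQ and the points are collinear.

Yes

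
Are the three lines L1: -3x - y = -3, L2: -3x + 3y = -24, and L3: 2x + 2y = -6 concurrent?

No

The three lines meet at one point iff the augmented coefficient matrix [aᵢ bᵢ cᵢ] has rank < 3, i.e. its determinant vanishes.
Here the determinant is 12.
Nonzero, so no common point exists.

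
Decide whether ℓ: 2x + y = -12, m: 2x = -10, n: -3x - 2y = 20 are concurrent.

No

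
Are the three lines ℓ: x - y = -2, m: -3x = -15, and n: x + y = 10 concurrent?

Intersecting ℓ and m: solving the 2×2 system gives (x, y) = (5, 7).
Substitute into n: (1)(5) + (1)(7) = 12.
But n requires 10 ≠ 12, so the three lines have no common point.

No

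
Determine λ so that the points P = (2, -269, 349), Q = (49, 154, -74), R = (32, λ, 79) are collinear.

1

Direction PQ = (47, 423, -423). From the x-coordinate of R, the parameter along the line is τ = (32 − 2)/47 = 30/47.
Then λ = (-269) + 30/47·(423) = 1.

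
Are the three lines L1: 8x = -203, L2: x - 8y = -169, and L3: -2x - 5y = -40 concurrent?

No

Lines aᵢx + bᵢy = cᵢ with pairwise distinct directions are concurrent exactly when det[aᵢ bᵢ cᵢ] = 0.
Here the determinant is 63.
Nonzero, so no common point exists.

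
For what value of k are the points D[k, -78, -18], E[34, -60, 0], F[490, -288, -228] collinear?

Direction EF = (456, -228, -228). From the y-coordinate of D, the parameter along the line is τ = (-78 − (-60))/(-228) = 3/38.
Then k = 34 + 3/38·(456) = 70.

70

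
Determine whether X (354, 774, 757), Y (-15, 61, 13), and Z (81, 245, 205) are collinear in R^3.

XY = (-369, -713, -744), XZ = (-273, -529, -552).
XY × XZ = (0, -576, 552).
The cross product is nonzero, so the points do not lie on one line.

No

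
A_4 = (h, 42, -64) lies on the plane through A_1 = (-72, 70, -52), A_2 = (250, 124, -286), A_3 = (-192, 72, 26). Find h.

A normal to the plane is n = A_1A_2 × A_1A_3 = (4680, 2964, 7124).
A_4 lies in the plane iff n · A_1A_4 = 0.
This gives (4680)h + (168480) = 0, so h = -36.

-36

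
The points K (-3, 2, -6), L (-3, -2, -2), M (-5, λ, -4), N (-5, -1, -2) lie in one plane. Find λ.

1

Normal to plane KLN: n = (-4, -8, -8); plane equation n·P = 44.
Requiring n·M = 44: (-8)λ + (52) = 44.
So λ = 1.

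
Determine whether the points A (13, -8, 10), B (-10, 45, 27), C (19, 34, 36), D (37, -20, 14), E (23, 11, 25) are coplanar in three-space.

No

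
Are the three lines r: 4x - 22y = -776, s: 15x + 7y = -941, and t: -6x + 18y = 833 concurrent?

No

The three lines meet at one point iff the augmented coefficient matrix [aᵢ bᵢ cᵢ] has rank < 3, i.e. its determinant vanishes.
Here the determinant is -358.
Nonzero, so no common point exists.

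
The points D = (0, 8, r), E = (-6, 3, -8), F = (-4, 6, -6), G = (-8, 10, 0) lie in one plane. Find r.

-6

Coplanarity ⇔ det[DE; DF; DG] = 0.
Expanding, this is linear in r: (-20)r + (-120) = 0.
So r = -6.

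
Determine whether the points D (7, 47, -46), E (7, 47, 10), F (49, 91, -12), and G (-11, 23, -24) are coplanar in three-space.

No

With D as base: DE = (0, 0, 56), DF = (42, 44, 34), DG = (-18, -24, 22).
DF × DG = (1784, -1536, -216).
DE · (DF × DG) = -12096.
Since -12096 ≠ 0, the four points are not coplanar.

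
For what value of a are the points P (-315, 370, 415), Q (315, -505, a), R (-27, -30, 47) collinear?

-390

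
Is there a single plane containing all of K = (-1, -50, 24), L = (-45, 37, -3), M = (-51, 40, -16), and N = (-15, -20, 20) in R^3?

No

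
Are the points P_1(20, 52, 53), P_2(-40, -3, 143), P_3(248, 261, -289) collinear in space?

Yes

P_1P_2 = (-60, -55, 90), P_1P_3 = (228, 209, -342).
Each component of P_1P_3 is -19/5 times the corresponding component of P_1P_2, so P_1P_3 = -19/5·P_1P_2 and the points are collinear.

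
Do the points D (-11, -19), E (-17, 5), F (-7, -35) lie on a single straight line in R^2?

Yes

DE = (-6, 24), DF = (4, -16).
Checking proportionality: DF = -2/3·DE, so the vectors are parallel and the points are collinear.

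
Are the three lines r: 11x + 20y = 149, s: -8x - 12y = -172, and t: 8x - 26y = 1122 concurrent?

Yes

The three lines meet at one point iff the augmented coefficient matrix [aᵢ bᵢ cᵢ] has rank < 3, i.e. its determinant vanishes.
Here the determinant is 0.
It vanishes, so the lines are concurrent at (59, -25).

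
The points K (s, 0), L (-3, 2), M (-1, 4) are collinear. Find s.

The three points are collinear iff det[KL; KM] = 0.
This determinant is linear in s: (-2)s + (-10) = 0, so s = -5.

-5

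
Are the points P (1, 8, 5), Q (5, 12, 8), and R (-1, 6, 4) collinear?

PQ = (4, 4, 3), PR = (-2, -2, -1).
PQ × PR = (2, -2, 0).
The cross product is nonzero, so the points do not lie on one line.

No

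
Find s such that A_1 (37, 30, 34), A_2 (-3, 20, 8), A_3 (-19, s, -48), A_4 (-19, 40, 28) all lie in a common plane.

Coplanarity ⇔ det[A_1A_2; A_1A_3; A_1A_4] = 0.
Expanding, this is linear in s: (-1216)s + (-24320) = 0.
So s = -20.

-20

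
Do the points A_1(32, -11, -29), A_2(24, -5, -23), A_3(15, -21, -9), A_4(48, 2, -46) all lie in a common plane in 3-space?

No

A normal to the plane through A_1, A_2, A_3 is n = A_1A_2 × A_1A_3 = (180, 58, 182).
The plane has equation n·P = -156. For A_4: n·A_4 = 384.
384 ≠ -156, so A_4 is off the plane.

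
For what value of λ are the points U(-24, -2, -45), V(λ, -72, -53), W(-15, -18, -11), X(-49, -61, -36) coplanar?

-63

Normal to plane UWX: n = (1862, -931, -931); plane equation n·P = -931.
Requiring n·V = -931: (1862)λ + (116375) = -931.
So λ = -63.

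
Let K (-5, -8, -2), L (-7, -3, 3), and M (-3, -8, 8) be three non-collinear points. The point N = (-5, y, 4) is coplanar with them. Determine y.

-6

Coplanarity requires KL · (KM × KN) = 0.
KL = (-2, 5, 5), KM = (2, 0, 10); the triple product is linear in y with coefficient 30 and constant term 180.
Setting it to zero: y = -6.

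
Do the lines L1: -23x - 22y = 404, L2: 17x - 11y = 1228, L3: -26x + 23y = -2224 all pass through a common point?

Intersecting L1 and L2: solving the 2×2 system gives (x, y) = (36, -56).
Substitute into L3: (-26)(36) + (23)(-56) = -2224.
This equals -2224, so (36, -56) lies on all three lines and they are concurrent.

Yes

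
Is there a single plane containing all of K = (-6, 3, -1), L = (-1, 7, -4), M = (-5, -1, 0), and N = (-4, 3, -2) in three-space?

With K as base: KL = (5, 4, -3), KM = (1, -4, 1), KN = (2, 0, -1).
KM × KN = (4, 3, 8).
KL · (KM × KN) = 8.
Since 8 ≠ 0, the four points are not coplanar.

No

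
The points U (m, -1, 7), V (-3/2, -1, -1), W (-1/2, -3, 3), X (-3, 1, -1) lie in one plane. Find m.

Coplanarity ⇔ det[UV; UW; UX] = 0.
Expanding, this is linear in m: (8)m + (20) = 0.
So m = -5/2.

-5/2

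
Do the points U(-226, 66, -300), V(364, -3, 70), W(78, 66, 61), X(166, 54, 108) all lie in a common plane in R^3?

The four points are coplanar iff the 3×3 determinant with rows UV, UW, UX is zero.
Rows: (590, -69, 370), (304, 0, 361), (392, -12, 408).
Expanding along the first row: (590)(4332) − (-69)(-17480) + (370)(-3648) = 0.
Zero determinant ⇒ coplanar.

Yes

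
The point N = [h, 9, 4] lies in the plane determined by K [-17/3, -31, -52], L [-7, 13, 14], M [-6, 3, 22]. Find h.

-7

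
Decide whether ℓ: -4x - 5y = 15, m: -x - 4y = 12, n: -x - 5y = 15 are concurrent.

Yes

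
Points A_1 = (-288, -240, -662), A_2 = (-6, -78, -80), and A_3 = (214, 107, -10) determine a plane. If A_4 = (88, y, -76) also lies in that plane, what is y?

Coplanarity requires A_1A_2 · (A_1A_3 × A_1A_4) = 0.
A_1A_2 = (282, 162, 582), A_1A_3 = (502, 347, 652); the triple product is linear in y with coefficient 108300 and constant term -541500.
Setting it to zero: y = 5.

5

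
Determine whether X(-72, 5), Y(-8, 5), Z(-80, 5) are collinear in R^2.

XY = (64, 0), XZ = (-8, 0).
Checking proportionality: XZ = -1/8·XY, so the vectors are parallel and the points are collinear.

Yes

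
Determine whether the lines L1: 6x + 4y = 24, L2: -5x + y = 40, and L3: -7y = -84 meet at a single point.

The three lines meet at one point iff the augmented coefficient matrix [aᵢ bᵢ cᵢ] has rank < 3, i.e. its determinant vanishes.
Here the determinant is 336.
Nonzero, so no common point exists.

No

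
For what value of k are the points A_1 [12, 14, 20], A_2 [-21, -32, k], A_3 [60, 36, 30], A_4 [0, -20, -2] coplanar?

-8

Normal to plane A_1A_3A_4: n = (-144, 936, -1368); plane equation n·P = -15984.
Requiring n·A_2 = -15984: (-1368)k + (-26928) = -15984.
So k = -8.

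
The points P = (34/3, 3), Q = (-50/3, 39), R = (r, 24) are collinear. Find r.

The three points are collinear iff det[PQ; PR] = 0.
This determinant is linear in r: (-36)r + (-180) = 0, so r = -5.

-5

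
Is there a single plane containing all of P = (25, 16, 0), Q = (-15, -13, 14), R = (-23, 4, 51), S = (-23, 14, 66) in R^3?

Yes

A normal to the plane through P, Q, R is n = PQ × PR = (-1311, 1368, -912).
The plane has equation n·X = -10887. For S: n·S = -10887.
Equal, so S lies in the plane and all four are coplanar.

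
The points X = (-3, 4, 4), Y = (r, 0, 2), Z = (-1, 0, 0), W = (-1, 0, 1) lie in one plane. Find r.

-1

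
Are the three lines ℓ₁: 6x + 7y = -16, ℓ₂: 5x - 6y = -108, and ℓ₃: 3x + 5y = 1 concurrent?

No

Lines aᵢx + bᵢy = cᵢ with pairwise distinct directions are concurrent exactly when det[aᵢ bᵢ cᵢ] = 0.
Here the determinant is 213.
Nonzero, so no common point exists.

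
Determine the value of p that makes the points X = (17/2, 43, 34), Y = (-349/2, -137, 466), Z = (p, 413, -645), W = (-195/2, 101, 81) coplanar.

399/2

Coplanarity ⇔ det[XY; XZ; XW] = 0.
Expanding, this is linear in p: (33516)p + (-6686442) = 0.
So p = 399/2.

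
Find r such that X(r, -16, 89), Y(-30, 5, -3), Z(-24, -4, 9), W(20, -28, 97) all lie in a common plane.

16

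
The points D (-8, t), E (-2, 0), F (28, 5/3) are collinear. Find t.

Collinearity: (D − E) must be parallel to (F − E) = (30, 5/3).
Cross-multiplying the components: (t − 0)·(30) = (-6)·(5/3).
Solving gives t = -1/3.

-1/3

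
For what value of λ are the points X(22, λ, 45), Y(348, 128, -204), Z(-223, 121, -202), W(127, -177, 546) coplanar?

Coplanarity ⇔ det[XY; XZ; XW] = 0.
Expanding, this is linear in λ: (-427808)λ + (10267392) = 0.
So λ = 24.

24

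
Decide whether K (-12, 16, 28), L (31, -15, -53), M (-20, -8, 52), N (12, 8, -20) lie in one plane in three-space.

The four points are coplanar iff the 3×3 determinant with rows KL, KM, KN is zero.
Rows: (43, -31, -81), (-8, -24, 24), (24, -8, -48).
Expanding along the first row: (43)(1344) − (-31)(-192) + (-81)(640) = 0.
Zero determinant ⇒ coplanar.

Yes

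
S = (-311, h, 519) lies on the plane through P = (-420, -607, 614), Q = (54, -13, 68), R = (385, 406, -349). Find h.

-474

The plane through P, Q, R has equation −18924x + 16932y + 1992z = -1106556.
Substituting S: (16932)h + (6919212) = -1106556, so h = -474.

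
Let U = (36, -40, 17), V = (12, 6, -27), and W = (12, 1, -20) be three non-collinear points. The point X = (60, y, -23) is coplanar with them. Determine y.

-26

The plane through U, V, W has equation 102x + 168y + 120z = -1008.
Substituting X: (168)y + (3360) = -1008, so y = -26.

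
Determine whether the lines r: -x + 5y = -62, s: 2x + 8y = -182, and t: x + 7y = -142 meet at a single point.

Yes

Intersecting r and s: solving the 2×2 system gives (x, y) = (-23, -17).
Substitute into t: (1)(-23) + (7)(-17) = -142.
This equals -142, so (-23, -17) lies on all three lines and they are concurrent.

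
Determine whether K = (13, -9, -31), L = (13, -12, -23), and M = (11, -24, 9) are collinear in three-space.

No

KL = (0, -3, 8), KM = (-2, -15, 40).
KL × KM = (0, -16, -6).
The cross product is nonzero, so the points do not lie on one line.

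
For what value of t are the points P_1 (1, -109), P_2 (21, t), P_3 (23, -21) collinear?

The three points are collinear iff det[P_1P_2; P_1P_3] = 0.
This determinant is linear in t: (-22)t + (-638) = 0, so t = -29.

-29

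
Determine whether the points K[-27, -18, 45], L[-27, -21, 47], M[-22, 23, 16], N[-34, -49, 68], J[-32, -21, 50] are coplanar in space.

The plane through K, L, M has normal n = KL × KM = (5, 10, 15) and equation n·P = 360.
Checking the remaining points: n·N = 360, n·J = 380.
Since n·J = 380 ≠ 360, J is off the plane and the points are not all coplanar.

No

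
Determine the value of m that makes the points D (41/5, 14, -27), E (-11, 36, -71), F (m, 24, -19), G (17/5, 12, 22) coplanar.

Normal to plane DEG: n = (990, 1152, 144); plane equation n·P = 20358.
Requiring n·F = 20358: (990)m + (24912) = 20358.
So m = -23/5.

-23/5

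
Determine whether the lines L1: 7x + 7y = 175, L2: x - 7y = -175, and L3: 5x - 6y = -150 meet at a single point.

Yes

Lines aᵢx + bᵢy = cᵢ with pairwise distinct directions are concurrent exactly when det[aᵢ bᵢ cᵢ] = 0.
Here the determinant is 0.
It vanishes, so the lines are concurrent at (0, 25).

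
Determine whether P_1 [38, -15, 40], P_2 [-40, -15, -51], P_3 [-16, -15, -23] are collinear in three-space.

Yes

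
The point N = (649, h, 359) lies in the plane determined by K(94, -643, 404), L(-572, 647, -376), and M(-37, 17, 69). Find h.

Coplanarity requires KL · (KM × KN) = 0.
KL = (-666, 1290, -780), KM = (-131, 660, -335); the triple product is linear in h with coefficient -120930 and constant term -19711590.
Setting it to zero: h = -163.

-163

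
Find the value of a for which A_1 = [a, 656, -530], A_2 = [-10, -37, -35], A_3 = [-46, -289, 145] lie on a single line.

89

Direction A_2A_3 = (-36, -252, 180). From the y-coordinate of A_1, the parameter along the line is τ = (656 − (-37))/(-252) = -11/4.
Then a = (-10) + (-11/4)·(-36) = 89.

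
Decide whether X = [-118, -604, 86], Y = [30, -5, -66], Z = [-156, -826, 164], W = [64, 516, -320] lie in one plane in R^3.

Yes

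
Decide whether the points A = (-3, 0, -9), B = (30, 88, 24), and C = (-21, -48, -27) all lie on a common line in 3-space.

Yes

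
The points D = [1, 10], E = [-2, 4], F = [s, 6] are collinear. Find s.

-1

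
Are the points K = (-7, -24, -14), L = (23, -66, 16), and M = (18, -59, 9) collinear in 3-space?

KL = (30, -42, 30), KM = (25, -35, 23).
KL × KM = (84, 60, 0).
The cross product is nonzero, so the points do not lie on one line.

No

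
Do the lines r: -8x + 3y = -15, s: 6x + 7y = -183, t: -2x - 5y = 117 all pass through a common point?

Yes

Intersecting r and s: solving the 2×2 system gives (x, y) = (-6, -21).
Substitute into t: (-2)(-6) + (-5)(-21) = 117.
This equals 117, so (-6, -21) lies on all three lines and they are concurrent.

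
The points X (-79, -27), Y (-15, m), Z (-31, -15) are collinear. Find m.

-11

Collinearity: (Y − X) must be parallel to (Z − X) = (48, 12).
Cross-multiplying the components: (m − (-27))·(48) = (64)·(12).
Solving gives m = -11.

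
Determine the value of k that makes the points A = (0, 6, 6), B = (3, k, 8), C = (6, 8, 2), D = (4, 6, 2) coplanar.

11

Coplanarity ⇔ det[AB; AC; AD] = 0.
Expanding, this is linear in k: (8)k + (-88) = 0.
So k = 11.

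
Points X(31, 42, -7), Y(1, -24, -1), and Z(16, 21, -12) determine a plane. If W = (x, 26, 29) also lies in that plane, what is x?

51

Coplanarity requires XY · (XZ × XW) = 0.
XY = (-30, -66, 6), XZ = (-15, -21, -5); the triple product is linear in x with coefficient 456 and constant term -23256.
Setting it to zero: x = 51.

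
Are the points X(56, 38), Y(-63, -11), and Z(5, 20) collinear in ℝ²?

XY = (-119, -49), XZ = (-51, -18).
If collinear, XZ would be a scalar multiple of XY. But (-119)·(-18) ≠ (-49)·(-51) (difference -357), so they are not parallel; the points are not collinear.

No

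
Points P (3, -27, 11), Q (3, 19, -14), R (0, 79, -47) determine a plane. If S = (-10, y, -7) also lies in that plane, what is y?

3

Coplanarity requires PQ · (PR × PS) = 0.
PQ = (0, 46, -25), PR = (-3, 106, -58); the triple product is linear in y with coefficient 75 and constant term -225.
Setting it to zero: y = 3.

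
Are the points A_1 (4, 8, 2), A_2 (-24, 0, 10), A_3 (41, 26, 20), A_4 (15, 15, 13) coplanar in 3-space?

No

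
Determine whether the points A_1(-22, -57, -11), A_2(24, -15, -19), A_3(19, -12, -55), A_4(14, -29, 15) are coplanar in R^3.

No

With A_1 as base: A_1A_2 = (46, 42, -8), A_1A_3 = (41, 45, -44), A_1A_4 = (36, 28, 26).
A_1A_3 × A_1A_4 = (2402, -2650, -472).
A_1A_2 · (A_1A_3 × A_1A_4) = 2968.
Since 2968 ≠ 0, the four points are not coplanar.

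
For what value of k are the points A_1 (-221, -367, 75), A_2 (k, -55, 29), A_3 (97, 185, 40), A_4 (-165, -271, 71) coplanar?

Coplanarity ⇔ det[A_1A_2; A_1A_3; A_1A_4] = 0.
Expanding, this is linear in k: (1152)k + (57600) = 0.
So k = -50.

-50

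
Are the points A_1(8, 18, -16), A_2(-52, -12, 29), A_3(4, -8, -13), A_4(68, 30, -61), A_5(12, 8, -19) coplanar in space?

Yes

The plane through A_1, A_2, A_3 has normal n = A_1A_2 × A_1A_3 = (1080, 0, 1440) and equation n·P = -14400.
Checking the remaining points: n·A_4 = -14400, n·A_5 = -14400.
All equal -14400, so all 5 points lie in one plane.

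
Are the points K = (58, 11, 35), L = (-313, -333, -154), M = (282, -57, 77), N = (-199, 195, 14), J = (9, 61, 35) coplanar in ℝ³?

The plane through K, L, M has normal n = KL × KM = (-27300, -26754, 102284) and equation n·P = 1702246.
Checking the remaining points: n·N = 1647646, n·J = 1702246.
Since n·N = 1647646 ≠ 1702246, N is off the plane and the points are not all coplanar.

No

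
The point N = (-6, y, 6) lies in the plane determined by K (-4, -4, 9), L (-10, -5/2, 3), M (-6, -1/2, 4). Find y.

-5/2

The plane through K, L, M has equation (27/2)x − 18y − 18z = -144.
Substituting N: (-18)y + (-189) = -144, so y = -5/2.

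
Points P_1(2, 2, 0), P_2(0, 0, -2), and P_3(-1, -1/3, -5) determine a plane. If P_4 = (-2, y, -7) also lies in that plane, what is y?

A normal to the plane is n = P_1P_2 × P_1P_3 = (16/3, -4, -4/3).
P_4 lies in the plane iff n · P_1P_4 = 0.
This gives (-4)y + (-4) = 0, so y = -1.

-1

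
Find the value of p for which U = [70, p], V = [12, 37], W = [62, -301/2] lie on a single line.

The three points are collinear iff det[UV; UW] = 0.
This determinant is linear in p: (50)p + (9025) = 0, so p = -361/2.

-361/2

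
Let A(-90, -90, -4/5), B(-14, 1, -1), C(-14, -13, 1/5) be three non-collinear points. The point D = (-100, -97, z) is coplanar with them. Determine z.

-6/5

A normal to the plane is n = AB × AC = (532/5, -456/5, -1064).
D lies in the plane iff n · AD = 0.
This gives (-1064)z + (-6384/5) = 0, so z = -6/5.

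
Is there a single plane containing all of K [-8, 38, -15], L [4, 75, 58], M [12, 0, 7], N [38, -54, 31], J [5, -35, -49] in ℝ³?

Yes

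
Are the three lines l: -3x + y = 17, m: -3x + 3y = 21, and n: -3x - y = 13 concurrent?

Yes

Lines aᵢx + bᵢy = cᵢ with pairwise distinct directions are concurrent exactly when det[aᵢ bᵢ cᵢ] = 0.
Here the determinant is 0.
It vanishes, so the lines are concurrent at (-5, 2).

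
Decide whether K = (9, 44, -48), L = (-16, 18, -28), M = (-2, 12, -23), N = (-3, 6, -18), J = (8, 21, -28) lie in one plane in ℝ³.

The plane through K, L, M has normal n = KL × KM = (-10, 405, 514) and equation n·P = -6942.
Checking the remaining points: n·N = -6792, n·J = -5967.
Since n·N = -6792 ≠ -6942, N is off the plane and the points are not all coplanar.

No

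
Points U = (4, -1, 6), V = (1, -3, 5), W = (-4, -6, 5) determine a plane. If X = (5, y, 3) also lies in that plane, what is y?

-1

Coplanarity requires UV · (UW × UX) = 0.
UV = (-3, -2, -1), UW = (-8, -5, -1); the triple product is linear in y with coefficient 5 and constant term 5.
Setting it to zero: y = -1.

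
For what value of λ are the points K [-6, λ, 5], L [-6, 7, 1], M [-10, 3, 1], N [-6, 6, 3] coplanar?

5

Coplanarity ⇔ det[KL; KM; KN] = 0.
Expanding, this is linear in λ: (-8)λ + (40) = 0.
So λ = 5.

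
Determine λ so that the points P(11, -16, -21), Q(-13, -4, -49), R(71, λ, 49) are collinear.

Collinearity requires PQ × PR = 0; each component is linear in λ.
The x-component gives (28)λ + (1288) = 0, so λ = -46.
The remaining components then also vanish.

-46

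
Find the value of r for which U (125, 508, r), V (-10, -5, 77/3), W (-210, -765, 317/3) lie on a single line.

Collinearity requires UV × UW = 0; each component is linear in r.
The x-component gives (-760)r + (-64600/3) = 0, so r = -85/3.
The remaining components then also vanish.

-85/3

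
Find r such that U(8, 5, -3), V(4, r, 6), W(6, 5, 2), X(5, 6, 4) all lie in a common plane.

7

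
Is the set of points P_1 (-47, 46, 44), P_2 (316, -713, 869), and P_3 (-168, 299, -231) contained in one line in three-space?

P_1P_2 = (363, -759, 825), P_1P_3 = (-121, 253, -275).
P_1P_2 × P_1P_3 = (0, 0, 0).
The cross product vanishes, so the three points are collinear.

Yes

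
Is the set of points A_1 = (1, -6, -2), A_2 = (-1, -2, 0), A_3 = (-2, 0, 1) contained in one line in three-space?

A_1A_2 = (-2, 4, 2), A_1A_3 = (-3, 6, 3).
A_1A_2 × A_1A_3 = (0, 0, 0).
The cross product vanishes, so the three points are collinear.

Yes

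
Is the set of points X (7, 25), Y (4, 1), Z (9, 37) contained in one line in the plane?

No

XY = (-3, -24), XZ = (2, 12).
If collinear, XZ would be a scalar multiple of XY. But (-3)·(12) ≠ (-24)·(2) (difference 12), so they are not parallel; the points are not collinear.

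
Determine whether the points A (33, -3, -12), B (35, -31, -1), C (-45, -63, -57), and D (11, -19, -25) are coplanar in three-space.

Yes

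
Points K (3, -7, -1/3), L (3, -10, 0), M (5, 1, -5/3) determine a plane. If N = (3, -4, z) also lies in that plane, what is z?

-2/3

Coplanarity requires KL · (KM × KN) = 0.
KL = (0, -3, 1/3), KM = (2, 8, -4/3); the triple product is linear in z with coefficient 6 and constant term 4.
Setting it to zero: z = -2/3.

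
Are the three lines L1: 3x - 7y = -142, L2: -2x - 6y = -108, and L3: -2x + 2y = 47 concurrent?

Intersecting L1 and L2: solving the 2×2 system gives (x, y) = (-3, 19).
Substitute into L3: (-2)(-3) + (2)(19) = 44.
But L3 requires 47 ≠ 44, so the three lines have no common point.

No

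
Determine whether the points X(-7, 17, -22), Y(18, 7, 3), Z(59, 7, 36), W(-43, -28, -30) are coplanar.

No

With X as base: XY = (25, -10, 25), XZ = (66, -10, 58), XW = (-36, -45, -8).
XZ × XW = (2690, -1560, -3330).
XY · (XZ × XW) = -400.
Since -400 ≠ 0, the four points are not coplanar.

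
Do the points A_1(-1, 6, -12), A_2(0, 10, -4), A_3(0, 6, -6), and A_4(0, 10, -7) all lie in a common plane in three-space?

With A_1 as base: A_1A_2 = (1, 4, 8), A_1A_3 = (1, 0, 6), A_1A_4 = (1, 4, 5).
A_1A_3 × A_1A_4 = (-24, 1, 4).
A_1A_2 · (A_1A_3 × A_1A_4) = 12.
Since 12 ≠ 0, the four points are not coplanar.

No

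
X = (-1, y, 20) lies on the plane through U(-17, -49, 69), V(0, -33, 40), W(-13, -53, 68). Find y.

-5

A normal to the plane is n = UV × UW = (-132, -99, -132).
X lies in the plane iff n · UX = 0.
This gives (-99)y + (-495) = 0, so y = -5.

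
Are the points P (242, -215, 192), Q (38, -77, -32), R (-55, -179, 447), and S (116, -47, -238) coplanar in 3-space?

A normal to the plane through P, Q, R is n = PQ × PR = (43254, 118548, 33642).
The plane has equation n·X = -8561088. For S: n·S = -8561088.
Equal, so S lies in the plane and all four are coplanar.

Yes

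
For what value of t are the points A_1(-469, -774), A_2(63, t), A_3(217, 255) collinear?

The three points are collinear iff det[A_1A_2; A_1A_3] = 0.
This determinant is linear in t: (-686)t + (16464) = 0, so t = 24.

24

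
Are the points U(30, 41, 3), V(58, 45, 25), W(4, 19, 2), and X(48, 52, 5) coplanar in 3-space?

With U as base: UV = (28, 4, 22), UW = (-26, -22, -1), UX = (18, 11, 2).
UW × UX = (-33, 34, 110).
UV · (UW × UX) = 1632.
Since 1632 ≠ 0, the four points are not coplanar.

No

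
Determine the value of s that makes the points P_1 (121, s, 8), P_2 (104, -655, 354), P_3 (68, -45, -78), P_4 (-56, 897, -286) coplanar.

-445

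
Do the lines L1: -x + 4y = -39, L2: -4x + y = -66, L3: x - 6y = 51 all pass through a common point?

Yes

Intersecting L1 and L2: solving the 2×2 system gives (x, y) = (15, -6).
Substitute into L3: (1)(15) + (-6)(-6) = 51.
This equals 51, so (15, -6) lies on all three lines and they are concurrent.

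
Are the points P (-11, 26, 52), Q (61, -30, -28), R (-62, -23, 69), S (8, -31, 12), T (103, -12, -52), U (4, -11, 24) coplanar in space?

Yes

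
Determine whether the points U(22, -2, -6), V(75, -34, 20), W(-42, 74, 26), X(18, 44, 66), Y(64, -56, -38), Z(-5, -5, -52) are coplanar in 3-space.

The plane through U, V, W has normal n = UV × UW = (-3000, -3360, 1980) and equation n·P = -71160.
Checking the remaining points: n·X = -71160, n·Y = -79080, n·Z = -71160.
Since n·Y = -79080 ≠ -71160, Y is off the plane and the points are not all coplanar.

No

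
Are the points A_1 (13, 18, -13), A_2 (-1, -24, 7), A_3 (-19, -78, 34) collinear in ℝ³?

A_1A_2 = (-14, -42, 20), A_1A_3 = (-32, -96, 47).
A_1A_2 × A_1A_3 = (-54, 18, 0).
The cross product is nonzero, so the points do not lie on one line.

No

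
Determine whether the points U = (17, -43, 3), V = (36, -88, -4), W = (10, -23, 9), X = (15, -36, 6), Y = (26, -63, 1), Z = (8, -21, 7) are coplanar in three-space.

Yes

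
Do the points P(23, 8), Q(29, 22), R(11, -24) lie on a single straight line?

No

PQ = (6, 14), PR = (-12, -32).
det[PQ; PR] = (6)(-32) − (14)(-12) = -24.
The determinant is nonzero, so they are not collinear.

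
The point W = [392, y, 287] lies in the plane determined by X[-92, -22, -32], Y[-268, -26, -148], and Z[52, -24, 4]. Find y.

The plane through X, Y, Z has equation −376x − 10368y + 928z = 232992.
Substituting W: (-10368)y + (118944) = 232992, so y = -11.

-11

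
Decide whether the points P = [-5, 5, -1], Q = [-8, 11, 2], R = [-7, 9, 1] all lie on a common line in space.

Yes

PQ = (-3, 6, 3), PR = (-2, 4, 2).
Each component of PR is 2/3 times the corresponding component of PQ, so PR = 2/3·PQ and the points are collinear.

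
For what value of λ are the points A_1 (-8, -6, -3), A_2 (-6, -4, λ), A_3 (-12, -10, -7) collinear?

Direction A_1A_3 = (-4, -4, -4). From the x-coordinate of A_2, the parameter along the line is τ = (-6 − (-8))/(-4) = -1/2.
Then λ = (-3) + (-1/2)·(-4) = -1.

-1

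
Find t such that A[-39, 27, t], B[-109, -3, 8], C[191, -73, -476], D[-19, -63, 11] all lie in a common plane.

-281

Coplanarity ⇔ det[AB; AC; AD] = 0.
Expanding, this is linear in t: (11700)t + (3287700) = 0.
So t = -281.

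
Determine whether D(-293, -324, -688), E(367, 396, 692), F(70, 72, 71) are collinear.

Yes

DE = (660, 720, 1380), DF = (363, 396, 759).
Each component of DF is 11/20 times the corresponding component of DE, so DF = 11/20·DE and the points are collinear.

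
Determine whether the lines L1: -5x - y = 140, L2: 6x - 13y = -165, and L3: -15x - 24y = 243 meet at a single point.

Intersecting L1 and L2: solving the 2×2 system gives (x, y) = (-1985/71, -15/71).
Substitute into L3: (-15)(-1985/71) + (-24)(-15/71) = 30135/71.
But L3 requires 243 ≠ 30135/71, so the three lines have no common point.

No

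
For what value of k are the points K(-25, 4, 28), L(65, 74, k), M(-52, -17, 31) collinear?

18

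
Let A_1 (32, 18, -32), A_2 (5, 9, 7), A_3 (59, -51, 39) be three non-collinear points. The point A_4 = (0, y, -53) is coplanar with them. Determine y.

55

The plane through A_1, A_2, A_3 has equation 2052x + 2970y + 2106z = 51732.
Substituting A_4: (2970)y + (-111618) = 51732, so y = 55.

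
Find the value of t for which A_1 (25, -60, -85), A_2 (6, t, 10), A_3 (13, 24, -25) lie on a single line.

Collinearity requires A_1A_2 × A_1A_3 = 0; each component is linear in t.
The x-component gives (60)t + (-4380) = 0, so t = 73.
The remaining components then also vanish.

73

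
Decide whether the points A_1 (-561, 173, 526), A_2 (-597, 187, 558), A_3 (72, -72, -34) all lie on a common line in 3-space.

A_1A_2 = (-36, 14, 32), A_1A_3 = (633, -245, -560).
A_1A_2 × A_1A_3 = (0, 96, -42).
The cross product is nonzero, so the points do not lie on one line.

No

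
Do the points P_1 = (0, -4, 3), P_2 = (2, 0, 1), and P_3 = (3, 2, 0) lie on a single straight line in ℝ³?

Yes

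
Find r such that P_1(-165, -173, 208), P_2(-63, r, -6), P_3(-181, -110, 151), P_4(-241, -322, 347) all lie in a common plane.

57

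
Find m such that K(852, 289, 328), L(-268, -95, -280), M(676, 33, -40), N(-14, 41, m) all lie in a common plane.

The points are coplanar iff KL · (KM × KN) = 0.
Expanding, this is linear in m: (219136)m + (16216064) = 0.
So m = -74.

-74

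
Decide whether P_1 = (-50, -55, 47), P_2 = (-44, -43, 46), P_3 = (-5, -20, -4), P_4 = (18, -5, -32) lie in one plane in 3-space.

No

A normal to the plane through P_1, P_2, P_3 is n = P_1P_2 × P_1P_3 = (-577, 261, -330).
The plane has equation n·P = -1015. For P_4: n·P_4 = -1131.
-1131 ≠ -1015, so P_4 is off the plane.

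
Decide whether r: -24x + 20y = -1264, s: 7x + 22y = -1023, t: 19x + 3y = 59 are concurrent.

Lines aᵢx + bᵢy = cᵢ with pairwise distinct directions are concurrent exactly when det[aᵢ bᵢ cᵢ] = 0.
Here the determinant is 0.
It vanishes, so the lines are concurrent at (11, -50).

Yes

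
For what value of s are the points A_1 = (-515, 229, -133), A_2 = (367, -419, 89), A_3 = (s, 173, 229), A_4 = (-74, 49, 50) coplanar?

115

Normal to plane A_1A_2A_4: n = (-78624, -63504, 127008); plane equation n·P = 9056880.
Requiring n·A_3 = 9056880: (-78624)s + (18098640) = 9056880.
So s = 115.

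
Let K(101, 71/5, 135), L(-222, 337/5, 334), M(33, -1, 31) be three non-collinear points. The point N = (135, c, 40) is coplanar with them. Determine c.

-24/5

A normal to the plane is n = KL × KM = (-2508, -47124, 42636/5).
N lies in the plane iff n · KN = 0.
This gives (-47124)c + (-1130976/5) = 0, so c = -24/5.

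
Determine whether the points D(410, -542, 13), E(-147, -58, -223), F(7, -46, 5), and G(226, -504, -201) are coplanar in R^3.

A normal to the plane through D, E, F is n = DE × DF = (113184, 90652, -81220).
The plane has equation n·P = -3783804. For G: n·G = -3783804.
Equal, so G lies in the plane and all four are coplanar.

Yes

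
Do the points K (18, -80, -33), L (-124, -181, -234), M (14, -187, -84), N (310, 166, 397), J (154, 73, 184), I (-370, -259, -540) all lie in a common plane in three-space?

The plane through K, L, M has normal n = KL × KM = (-16356, -6438, 14790) and equation n·P = -267438.
Checking the remaining points: n·N = -267438, n·J = -267438, n·I = -267438.
All equal -267438, so all 6 points lie in one plane.

Yes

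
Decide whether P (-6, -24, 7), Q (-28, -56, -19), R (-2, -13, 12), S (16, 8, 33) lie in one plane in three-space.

Yes

With P as base: PQ = (-22, -32, -26), PR = (4, 11, 5), PS = (22, 32, 26).
PR × PS = (126, 6, -114).
PQ · (PR × PS) = 0.
The scalar triple product vanishes, so the four points are coplanar.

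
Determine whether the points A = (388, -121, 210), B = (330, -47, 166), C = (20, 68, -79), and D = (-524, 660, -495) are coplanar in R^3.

The four points are coplanar iff the 3×3 determinant with rows AB, AC, AD is zero.
Rows: (-58, 74, -44), (-368, 189, -289), (-912, 781, -705).
Expanding along the first row: (-58)(92464) − (74)(-4128) + (-44)(-115040) = 4320.
Nonzero ⇒ not coplanar.

No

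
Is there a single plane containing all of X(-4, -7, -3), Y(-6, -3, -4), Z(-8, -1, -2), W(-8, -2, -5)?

No

With X as base: XY = (-2, 4, -1), XZ = (-4, 6, 1), XW = (-4, 5, -2).
XZ × XW = (-17, -12, 4).
XY · (XZ × XW) = -18.
Since -18 ≠ 0, the four points are not coplanar.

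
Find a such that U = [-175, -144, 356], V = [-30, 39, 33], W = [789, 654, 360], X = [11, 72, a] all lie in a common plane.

Coplanarity ⇔ det[UV; UW; UX] = 0.
Expanding, this is linear in a: (-60702)a + (2306676) = 0.
So a = 38.

38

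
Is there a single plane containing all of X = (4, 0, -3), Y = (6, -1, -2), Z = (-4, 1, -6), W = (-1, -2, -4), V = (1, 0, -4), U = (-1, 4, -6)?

The plane through X, Y, Z has normal n = XY × XZ = (2, -2, -6) and equation n·P = 26.
Checking the remaining points: n·W = 26, n·V = 26, n·U = 26.
All equal 26, so all 6 points lie in one plane.

Yes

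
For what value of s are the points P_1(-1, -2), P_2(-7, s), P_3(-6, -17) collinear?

The three points are collinear iff det[P_1P_2; P_1P_3] = 0.
This determinant is linear in s: (5)s + (100) = 0, so s = -20.

-20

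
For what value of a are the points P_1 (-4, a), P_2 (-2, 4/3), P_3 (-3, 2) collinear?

8/3

The three points are collinear iff det[P_1P_2; P_1P_3] = 0.
This determinant is linear in a: (-1)a + (8/3) = 0, so a = 8/3.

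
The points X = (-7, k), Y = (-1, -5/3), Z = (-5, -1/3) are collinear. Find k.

1/3

The three points are collinear iff det[XY; XZ] = 0.
This determinant is linear in k: (-4)k + (4/3) = 0, so k = 1/3.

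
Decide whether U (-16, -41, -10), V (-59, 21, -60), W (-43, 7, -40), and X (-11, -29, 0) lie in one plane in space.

A normal to the plane through U, V, W is n = UV × UW = (540, 60, -390).
The plane has equation n·P = -7200. For X: n·X = -7680.
-7680 ≠ -7200, so X is off the plane.

No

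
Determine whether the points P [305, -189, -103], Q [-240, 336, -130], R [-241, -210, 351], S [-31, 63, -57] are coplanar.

With P as base: PQ = (-545, 525, -27), PR = (-546, -21, 454), PS = (-336, 252, 46).
PR × PS = (-115374, -127428, -144648).
PQ · (PR × PS) = -115374.
Since -115374 ≠ 0, the four points are not coplanar.

No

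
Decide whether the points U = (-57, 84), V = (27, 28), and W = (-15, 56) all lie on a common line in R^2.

Yes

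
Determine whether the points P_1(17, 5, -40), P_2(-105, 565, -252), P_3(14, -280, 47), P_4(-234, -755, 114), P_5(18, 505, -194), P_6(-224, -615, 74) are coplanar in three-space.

The plane through P_1, P_2, P_3 has normal n = P_1P_2 × P_1P_3 = (-11700, 11250, 36450) and equation n·P = -1600650.
Checking the remaining points: n·P_4 = -1600650, n·P_5 = -1600650, n·P_6 = -1600650.
All equal -1600650, so all 6 points lie in one plane.

Yes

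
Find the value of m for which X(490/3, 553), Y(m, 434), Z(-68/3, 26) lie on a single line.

The three points are collinear iff det[XY; XZ] = 0.
This determinant is linear in m: (-527)m + (191828/3) = 0, so m = 364/3.

364/3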